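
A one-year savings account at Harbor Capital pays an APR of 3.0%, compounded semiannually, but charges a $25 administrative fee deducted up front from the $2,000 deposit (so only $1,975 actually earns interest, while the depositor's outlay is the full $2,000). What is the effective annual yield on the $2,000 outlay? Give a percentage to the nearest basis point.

1.73%

Value after one year: 1,975 × (1 + 0.030/2)^2 = 1,975 × 1.030225 = $2,034.69.
Effective yield on the $2,000 outlay: 2,034.69 / 2,000 − 1 = 0.017347 = 1.73%.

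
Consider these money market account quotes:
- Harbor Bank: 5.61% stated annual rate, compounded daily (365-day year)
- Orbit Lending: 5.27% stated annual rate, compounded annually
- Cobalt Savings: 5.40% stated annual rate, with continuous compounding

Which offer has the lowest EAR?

Harbor Bank: (1 + 0.0561/365)^365 − 1 = 5.770%
Orbit Lending: compounded annually, EAR = 5.270%
Cobalt Savings: e^0.0540 − 1 = 5.548%
The lowest effective annual rate is Orbit Lending at 5.270%.

Orbit Lending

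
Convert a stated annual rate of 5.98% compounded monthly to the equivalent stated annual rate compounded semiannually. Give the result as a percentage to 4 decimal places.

6.0550%

EAR = (1 + 0.0598/12)^12 − 1 = 0.061467.
Solve (1 + r/2)^2 = 1.061467: r/2 = 1.061467^(1/2) − 1 = 0.030275, so r = 0.060550 = 6.0550%.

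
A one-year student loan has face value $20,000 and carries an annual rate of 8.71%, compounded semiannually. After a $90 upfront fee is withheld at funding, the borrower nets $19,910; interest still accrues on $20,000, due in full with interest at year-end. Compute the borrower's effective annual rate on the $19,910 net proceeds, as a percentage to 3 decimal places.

9.392%

Amount owed after one year: 20,000 × (1 + 0.0871/2)^2 = 20,000 × 1.088997 = $21,779.93.
Effective rate on net proceeds: 21,779.93 / 19,910 − 1 = 0.093919 = 9.392%.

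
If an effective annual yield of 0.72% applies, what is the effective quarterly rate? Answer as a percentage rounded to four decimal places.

0.1795%

The per-quarter rate i satisfies (1 + i)^4 = 1 + 0.0072.
i = 1.0072^(1/4) − 1 = 0.0017952 = 0.1795%.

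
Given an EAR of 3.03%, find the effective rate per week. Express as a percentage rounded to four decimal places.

The per-week rate i satisfies (1 + i)^52 = 1 + 0.0303.
i = 1.0303^(1/52) − 1 = 0.0005742 = 0.0574%.

0.0574%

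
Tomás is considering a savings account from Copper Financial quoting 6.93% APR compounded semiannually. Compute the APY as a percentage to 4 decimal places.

7.0501%

EAR = (1 + 0.0693/2)^2 − 1.
= 1.070501 − 1 = 7.0501%.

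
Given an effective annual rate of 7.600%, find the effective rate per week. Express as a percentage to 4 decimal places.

The per-week rate i satisfies (1 + i)^52 = 1 + 0.07600.
i = 1.07600^(1/52) − 1 = 0.0014097 = 0.1410%.

0.1410%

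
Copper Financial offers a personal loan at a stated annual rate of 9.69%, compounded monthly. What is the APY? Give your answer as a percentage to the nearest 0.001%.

EAR = (1 + 0.0969/12)^12 − 1.
= 1.101322 − 1 = 10.132%.

10.132%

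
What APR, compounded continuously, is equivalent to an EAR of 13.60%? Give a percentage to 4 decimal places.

12.7513%

Continuous: nominal r satisfies e^r − 1 = 0.1360.
r = ln(1 + 0.1360) = ln(1.1360) = 0.127513 = 12.7513%.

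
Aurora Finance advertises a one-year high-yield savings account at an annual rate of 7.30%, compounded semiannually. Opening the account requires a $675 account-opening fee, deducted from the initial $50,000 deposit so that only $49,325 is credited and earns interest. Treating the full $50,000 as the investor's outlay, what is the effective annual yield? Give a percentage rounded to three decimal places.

Value after one year: 49,325 × (1 + 0.0730/2)^2 = 49,325 × 1.074332 = $52,991.44.
Effective yield on the $50,000 outlay: 52,991.44 / 50,000 − 1 = 0.059829 = 5.983%.

5.983%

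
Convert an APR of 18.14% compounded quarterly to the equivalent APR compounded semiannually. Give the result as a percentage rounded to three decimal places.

18.551%

EAR = (1 + 0.1814/4)^4 − 1 = 0.194117.
Solve (1 + r/2)^2 = 1.194117: r/2 = 1.194117^(1/2) − 1 = 0.092757, so r = 0.185513 = 18.551%.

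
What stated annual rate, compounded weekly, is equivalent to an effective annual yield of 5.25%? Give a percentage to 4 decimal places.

(1 + r/52)^52 − 1 = 0.0525, so 1 + r/52 = 1.0525^(1/52).
r/52 = 0.000984, so r = 0.051193 = 5.1193%.

5.1193%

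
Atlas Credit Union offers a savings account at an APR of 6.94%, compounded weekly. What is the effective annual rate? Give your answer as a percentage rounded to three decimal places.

7.182%

EAR = (1 + 0.0694/52)^52 − 1.
= 1.071815 − 1 = 7.182%.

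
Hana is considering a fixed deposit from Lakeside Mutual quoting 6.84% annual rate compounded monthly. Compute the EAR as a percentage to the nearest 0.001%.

EAR = (1 + 0.0684/12)^12 − 1.
= (1 + 0.005700)^12 − 1 = 1.070586 − 1 = 7.059%.

7.059%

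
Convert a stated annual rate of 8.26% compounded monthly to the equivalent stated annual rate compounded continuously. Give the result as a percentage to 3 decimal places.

8.232%

EAR = (1 + 0.0826/12)^12 − 1 = 0.085800.
Equivalent continuous rate: r = ln(1 + 0.085800) = 0.082317 = 8.232%.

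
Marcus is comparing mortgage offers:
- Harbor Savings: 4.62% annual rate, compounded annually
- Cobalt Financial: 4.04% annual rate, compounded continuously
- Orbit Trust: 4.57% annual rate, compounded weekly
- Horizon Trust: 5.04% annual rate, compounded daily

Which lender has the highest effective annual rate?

Harbor Savings: compounded annually, EAR = 4.620%
Cobalt Financial: e^0.0404 − 1 = 4.123%
Orbit Trust: (1 + 0.0457/52)^52 − 1 = 4.674%
Horizon Trust: (1 + 0.0504/365)^365 − 1 = 5.169%
The highest effective annual rate is Horizon Trust at 5.169%.

Horizon Trust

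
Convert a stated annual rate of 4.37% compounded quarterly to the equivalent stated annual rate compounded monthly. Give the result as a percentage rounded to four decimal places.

4.3542%

EAR = (1 + 0.0437/4)^4 − 1 = 0.044421.
Solve (1 + r/12)^12 = 1.044421: r/12 = 1.044421^(1/12) − 1 = 0.003628, so r = 0.043542 = 4.3542%.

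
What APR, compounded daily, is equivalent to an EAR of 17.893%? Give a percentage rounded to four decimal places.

16.4644%

(1 + r/365)^365 − 1 = 0.17893, so 1 + r/365 = 1.17893^(1/365).
r/365 = 0.000451, so r = 0.164644 = 16.4644%.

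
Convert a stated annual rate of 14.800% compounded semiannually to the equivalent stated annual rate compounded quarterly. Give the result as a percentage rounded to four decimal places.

EAR = (1 + 0.14800/2)^2 − 1 = 0.153476.
Solve (1 + r/4)^4 = 1.153476: r/4 = 1.153476^(1/4) − 1 = 0.036340, so r = 0.145359 = 14.5359%.

14.5359%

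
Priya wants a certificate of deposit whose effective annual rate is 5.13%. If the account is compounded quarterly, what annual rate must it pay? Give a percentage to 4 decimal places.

5.0342%

(1 + r/4)^4 − 1 = 0.0513, so 1 + r/4 = 1.0513^(1/4).
r/4 = 0.012585, so r = 0.050342 = 5.0342%.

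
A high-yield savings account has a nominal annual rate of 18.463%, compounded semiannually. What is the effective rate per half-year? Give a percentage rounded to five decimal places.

9.23150%

With a nominal annual rate compounded semiannually, the periodic rate is the nominal rate divided by 2.
i = 0.18463 / 2 = 0.0923150 = 9.23150%.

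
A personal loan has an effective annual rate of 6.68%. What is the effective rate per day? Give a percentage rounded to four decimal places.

0.0177%

The per-day rate i satisfies (1 + i)^365 = 1 + 0.0668.
i = 1.0668^(1/365) − 1 = 0.0001772 = 0.0177%.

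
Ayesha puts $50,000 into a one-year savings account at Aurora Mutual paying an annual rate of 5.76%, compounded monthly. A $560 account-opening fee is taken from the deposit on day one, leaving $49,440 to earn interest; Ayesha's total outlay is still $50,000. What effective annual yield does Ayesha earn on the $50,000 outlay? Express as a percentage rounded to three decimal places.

Value after one year: 49,440 × (1 + 0.0576/12)^12 = 49,440 × 1.059145 = $52,364.14.
Effective yield on the $50,000 outlay: 52,364.14 / 50,000 − 1 = 0.047283 = 4.728%.

4.728%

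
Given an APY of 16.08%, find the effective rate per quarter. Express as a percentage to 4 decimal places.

The per-quarter rate i satisfies (1 + i)^4 = 1 + 0.1608.
i = 1.1608^(1/4) − 1 = 0.0379809 = 3.7981%.

3.7981%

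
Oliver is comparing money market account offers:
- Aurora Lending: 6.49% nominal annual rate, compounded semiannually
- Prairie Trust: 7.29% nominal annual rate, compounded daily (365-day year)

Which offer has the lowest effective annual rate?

Aurora Lending: (1 + 0.0649/2)^2 − 1 = 6.595%
Prairie Trust: (1 + 0.0729/365)^365 − 1 = 7.562%
The lowest effective annual rate is Aurora Lending at 6.595%.

Aurora Lending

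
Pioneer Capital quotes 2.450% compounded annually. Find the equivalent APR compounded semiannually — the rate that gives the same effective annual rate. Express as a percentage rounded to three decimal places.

Compounded annually, EAR = nominal = 0.024500.
Solve (1 + r/2)^2 = 1.024500: r/2 = 1.024500^(1/2) − 1 = 0.012176, so r = 0.024352 = 2.435%.

2.435%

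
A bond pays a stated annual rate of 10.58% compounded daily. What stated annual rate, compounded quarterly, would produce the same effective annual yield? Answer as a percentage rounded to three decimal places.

EAR = (1 + 0.1058/365)^365 − 1 = 0.111582.
Solve (1 + r/4)^4 = 1.111582: r/4 = 1.111582^(1/4) − 1 = 0.026799, so r = 0.107196 = 10.720%.

10.720%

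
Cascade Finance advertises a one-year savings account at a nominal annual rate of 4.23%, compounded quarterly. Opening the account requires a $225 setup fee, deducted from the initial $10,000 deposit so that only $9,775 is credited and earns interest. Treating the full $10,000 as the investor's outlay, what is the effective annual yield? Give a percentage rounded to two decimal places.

Value after one year: 9,775 × (1 + 0.0423/4)^4 = 9,775 × 1.042976 = $10,195.09.
Effective yield on the $10,000 outlay: 10,195.09 / 10,000 − 1 = 0.019509 = 1.95%.

1.95%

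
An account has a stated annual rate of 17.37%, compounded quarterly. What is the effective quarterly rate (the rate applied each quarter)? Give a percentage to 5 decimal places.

With a nominal annual rate compounded quarterly, the periodic rate is the nominal rate divided by 4.
i = 0.1737 / 4 = 0.0434250 = 4.34250%.

4.34250%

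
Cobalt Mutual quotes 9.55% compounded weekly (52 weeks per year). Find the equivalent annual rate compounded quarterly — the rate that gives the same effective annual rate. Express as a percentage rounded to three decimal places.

9.656%

EAR = (1 + 0.0955/52)^52 − 1 = 0.100112.
Solve (1 + r/4)^4 = 1.100112: r/4 = 1.100112^(1/4) − 1 = 0.024140, so r = 0.096559 = 9.656%.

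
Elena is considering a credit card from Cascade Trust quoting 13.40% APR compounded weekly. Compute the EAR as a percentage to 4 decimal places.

14.3196%

EAR = (1 + 0.1340/52)^52 − 1.
= (1 + 0.002577)^52 − 1 = 1.143196 − 1 = 14.3196%.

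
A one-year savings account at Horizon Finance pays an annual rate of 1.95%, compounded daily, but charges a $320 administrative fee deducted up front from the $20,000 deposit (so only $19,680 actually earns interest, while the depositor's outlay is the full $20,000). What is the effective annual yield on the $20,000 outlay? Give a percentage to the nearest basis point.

0.34%

Value after one year: 19,680 × (1 + 0.0195/365)^365 = 19,680 × 1.019691 = $20,067.52.
Effective yield on the $20,000 outlay: 20,067.52 / 20,000 − 1 = 0.003376 = 0.34%.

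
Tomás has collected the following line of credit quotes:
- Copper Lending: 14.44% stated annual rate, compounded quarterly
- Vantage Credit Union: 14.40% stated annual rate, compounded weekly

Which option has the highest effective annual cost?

Vantage Credit Union

Copper Lending: (1 + 0.1444/4)^4 − 1 = 15.241%
Vantage Credit Union: (1 + 0.1440/52)^52 − 1 = 15.465%
The highest effective annual rate is Vantage Credit Union at 15.465%.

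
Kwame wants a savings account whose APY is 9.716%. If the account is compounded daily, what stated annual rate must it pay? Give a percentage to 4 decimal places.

9.2737%

(1 + r/365)^365 − 1 = 0.09716, so 1 + r/365 = 1.09716^(1/365).
r/365 = 0.000254, so r = 0.092737 = 9.2737%.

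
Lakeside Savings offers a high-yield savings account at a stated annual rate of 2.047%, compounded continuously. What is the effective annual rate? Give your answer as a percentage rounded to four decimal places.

2.0681%

With continuous compounding, EAR = e^0.02047 − 1.
e^0.02047 = 1.020681, so EAR = 0.020681 = 2.0681%.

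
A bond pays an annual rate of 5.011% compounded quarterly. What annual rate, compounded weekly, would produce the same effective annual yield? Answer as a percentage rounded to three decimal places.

EAR = (1 + 0.05011/4)^4 − 1 = 0.051060.
Solve (1 + r/52)^52 = 1.051060: r/52 = 1.051060^(1/52) − 1 = 0.000958, so r = 0.049823 = 4.982%.

4.982%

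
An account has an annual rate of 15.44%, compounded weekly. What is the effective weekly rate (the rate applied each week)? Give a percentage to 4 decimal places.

With a nominal annual rate compounded weekly, the periodic rate is the nominal rate divided by 52.
i = 0.1544 / 52 = 0.0029692 = 0.2969%.

0.2969%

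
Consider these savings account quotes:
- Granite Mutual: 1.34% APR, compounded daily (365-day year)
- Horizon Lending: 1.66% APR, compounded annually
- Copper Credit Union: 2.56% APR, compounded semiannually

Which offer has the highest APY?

Copper Credit Union

Granite Mutual: (1 + 0.0134/365)^365 − 1 = 1.349%
Horizon Lending: compounded annually, EAR = 1.660%
Copper Credit Union: (1 + 0.0256/2)^2 − 1 = 2.576%
The highest effective annual rate is Copper Credit Union at 2.576%.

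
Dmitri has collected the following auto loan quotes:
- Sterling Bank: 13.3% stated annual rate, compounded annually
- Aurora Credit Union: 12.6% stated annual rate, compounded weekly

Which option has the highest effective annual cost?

Aurora Credit Union

Sterling Bank: compounded annually, EAR = 13.300%
Aurora Credit Union: (1 + 0.126/52)^52 − 1 = 13.411%
The highest effective annual rate is Aurora Credit Union at 13.411%.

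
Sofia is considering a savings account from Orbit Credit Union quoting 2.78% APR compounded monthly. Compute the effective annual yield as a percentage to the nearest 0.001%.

EAR = (1 + 0.0278/12)^12 − 1.
= 1.028157 − 1 = 2.816%.

2.816%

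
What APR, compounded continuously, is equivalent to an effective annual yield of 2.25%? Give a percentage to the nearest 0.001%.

2.225%

Continuous: nominal r satisfies e^r − 1 = 0.0225.
r = ln(1 + 0.0225) = ln(1.0225) = 0.022251 = 2.225%.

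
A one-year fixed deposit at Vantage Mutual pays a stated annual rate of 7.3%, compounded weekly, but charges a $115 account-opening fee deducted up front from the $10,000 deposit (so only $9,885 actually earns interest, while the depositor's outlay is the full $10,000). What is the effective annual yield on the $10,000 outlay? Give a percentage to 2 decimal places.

6.33%

Value after one year: 9,885 × (1 + 0.073/52)^52 = 9,885 × 1.075675 = $10,633.05.
Effective yield on the $10,000 outlay: 10,633.05 / 10,000 − 1 = 0.063305 = 6.33%.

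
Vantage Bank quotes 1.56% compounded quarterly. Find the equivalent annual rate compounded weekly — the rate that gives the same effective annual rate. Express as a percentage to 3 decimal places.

EAR = (1 + 0.0156/4)^4 − 1 = 0.015691.
Solve (1 + r/52)^52 = 1.015691: r/52 = 1.015691^(1/52) − 1 = 0.000299, so r = 0.015572 = 1.557%.

1.557%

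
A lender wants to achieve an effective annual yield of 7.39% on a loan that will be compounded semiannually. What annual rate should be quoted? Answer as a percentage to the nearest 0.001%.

7.258%

(1 + r/2)^2 − 1 = 0.0739, so 1 + r/2 = 1.0739^(1/2).
r/2 = 0.036291, so r = 0.072583 = 7.258%.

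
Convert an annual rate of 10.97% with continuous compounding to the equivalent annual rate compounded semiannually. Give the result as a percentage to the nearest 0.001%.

11.276%

EAR under continuous compounding: e^0.1097 − 1 = 0.115943.
Solve (1 + r/2)^2 = 1.115943: r/2 = 1.115943^(1/2) − 1 = 0.056382, so r = 0.112764 = 11.276%.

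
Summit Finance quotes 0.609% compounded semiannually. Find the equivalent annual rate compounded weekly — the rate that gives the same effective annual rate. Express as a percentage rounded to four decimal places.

0.6081%

EAR = (1 + 0.00609/2)^2 − 1 = 0.006099.
Solve (1 + r/52)^52 = 1.006099: r/52 = 1.006099^(1/52) − 1 = 0.000117, so r = 0.006081 = 0.6081%.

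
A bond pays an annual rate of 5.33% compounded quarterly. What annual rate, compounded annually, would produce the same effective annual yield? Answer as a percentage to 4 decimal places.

5.4375%

EAR = (1 + 0.0533/4)^4 − 1 = 0.054375.
Compounded annually, the equivalent nominal rate is the EAR itself: 5.4375%.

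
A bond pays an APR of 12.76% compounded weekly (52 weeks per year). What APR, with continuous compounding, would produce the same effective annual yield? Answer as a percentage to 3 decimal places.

EAR = (1 + 0.1276/52)^52 − 1 = 0.135921.
Equivalent continuous rate: r = ln(1 + 0.135921) = 0.127444 = 12.744%.

12.744%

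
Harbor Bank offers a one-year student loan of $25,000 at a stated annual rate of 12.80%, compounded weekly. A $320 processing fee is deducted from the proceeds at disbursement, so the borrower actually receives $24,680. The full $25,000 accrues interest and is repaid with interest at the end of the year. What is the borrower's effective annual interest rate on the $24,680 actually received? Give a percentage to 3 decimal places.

Amount owed after one year: 25,000 × (1 + 0.1280/52)^52 = 25,000 × 1.136374 = $28,409.36.
Effective rate on net proceeds: 28,409.36 / 24,680 − 1 = 0.151108 = 15.111%.

15.111%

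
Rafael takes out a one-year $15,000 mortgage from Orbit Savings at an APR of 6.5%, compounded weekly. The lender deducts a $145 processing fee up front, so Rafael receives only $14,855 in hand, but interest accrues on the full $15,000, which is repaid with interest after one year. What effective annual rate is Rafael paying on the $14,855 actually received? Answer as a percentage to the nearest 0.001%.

Amount owed after one year: 15,000 × (1 + 0.065/52)^52 = 15,000 × 1.067116 = $16,006.74.
Effective rate on net proceeds: 16,006.74 / 14,855 − 1 = 0.077532 = 7.753%.

7.753%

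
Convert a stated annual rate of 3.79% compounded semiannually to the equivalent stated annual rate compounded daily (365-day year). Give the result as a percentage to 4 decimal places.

3.7547%

EAR = (1 + 0.0379/2)^2 − 1 = 0.038259.
Solve (1 + r/365)^365 = 1.038259: r/365 = 1.038259^(1/365) − 1 = 0.000103, so r = 0.037547 = 3.7547%.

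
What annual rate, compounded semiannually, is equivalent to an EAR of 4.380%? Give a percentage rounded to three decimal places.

(1 + r/2)^2 − 1 = 0.04380, so 1 + r/2 = 1.04380^(1/2).
r/2 = 0.021665, so r = 0.043331 = 4.333%.

4.333%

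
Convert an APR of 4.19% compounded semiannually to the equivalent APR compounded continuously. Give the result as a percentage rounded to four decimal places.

EAR = (1 + 0.0419/2)^2 − 1 = 0.042339.
Equivalent continuous rate: r = ln(1 + 0.042339) = 0.041467 = 4.1467%.

4.1467%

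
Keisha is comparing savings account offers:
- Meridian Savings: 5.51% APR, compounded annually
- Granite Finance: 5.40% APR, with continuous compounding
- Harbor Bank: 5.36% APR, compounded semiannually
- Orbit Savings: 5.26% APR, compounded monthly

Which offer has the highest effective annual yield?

Meridian Savings: compounded annually, EAR = 5.510%
Granite Finance: e^0.0540 − 1 = 5.548%
Harbor Bank: (1 + 0.0536/2)^2 − 1 = 5.432%
Orbit Savings: (1 + 0.0526/12)^12 − 1 = 5.389%
The highest effective annual rate is Granite Finance at 5.548%.

Granite Finance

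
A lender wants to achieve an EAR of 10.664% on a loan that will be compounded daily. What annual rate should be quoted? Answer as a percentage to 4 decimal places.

(1 + r/365)^365 − 1 = 0.10664, so 1 + r/365 = 1.10664^(1/365).
r/365 = 0.000278, so r = 0.101342 = 10.1342%.

10.1342%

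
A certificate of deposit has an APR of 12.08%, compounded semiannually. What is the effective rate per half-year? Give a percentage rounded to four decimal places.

With a nominal annual rate compounded semiannually, the periodic rate is the nominal rate divided by 2.
i = 0.1208 / 2 = 0.0604000 = 6.0400%.

6.0400%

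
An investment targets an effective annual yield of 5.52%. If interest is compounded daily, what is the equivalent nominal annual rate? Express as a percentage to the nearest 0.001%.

(1 + r/365)^365 − 1 = 0.0552, so 1 + r/365 = 1.0552^(1/365).
r/365 = 0.000147, so r = 0.053734 = 5.373%.

5.373%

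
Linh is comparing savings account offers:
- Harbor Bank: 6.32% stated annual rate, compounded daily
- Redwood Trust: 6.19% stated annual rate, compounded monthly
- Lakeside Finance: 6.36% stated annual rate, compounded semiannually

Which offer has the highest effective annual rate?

Harbor Bank: (1 + 0.0632/365)^365 − 1 = 6.523%
Redwood Trust: (1 + 0.0619/12)^12 − 1 = 6.369%
Lakeside Finance: (1 + 0.0636/2)^2 − 1 = 6.461%
The highest effective annual rate is Harbor Bank at 6.523%.

Harbor Bank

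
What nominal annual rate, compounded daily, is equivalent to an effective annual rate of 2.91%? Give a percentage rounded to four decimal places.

2.8686%

(1 + r/365)^365 − 1 = 0.0291, so 1 + r/365 = 1.0291^(1/365).
r/365 = 0.000079, so r = 0.028686 = 2.8686%.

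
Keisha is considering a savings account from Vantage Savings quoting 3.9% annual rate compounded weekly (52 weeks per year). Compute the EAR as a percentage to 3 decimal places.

EAR = (1 + 0.039/52)^52 − 1.
= (1 + 0.000750)^52 − 1 = 1.039755 − 1 = 3.976%.

3.976%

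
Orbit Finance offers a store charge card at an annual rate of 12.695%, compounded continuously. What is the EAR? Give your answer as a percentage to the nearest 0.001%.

13.536%

With continuous compounding, EAR = e^0.12695 − 1.
e^0.12695 = 1.135360, so EAR = 0.135360 = 13.536%.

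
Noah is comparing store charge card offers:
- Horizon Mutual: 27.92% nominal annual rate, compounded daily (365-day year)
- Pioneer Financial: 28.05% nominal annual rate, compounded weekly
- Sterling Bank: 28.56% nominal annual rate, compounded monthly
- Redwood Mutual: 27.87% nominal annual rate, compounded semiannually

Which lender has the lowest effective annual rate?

Horizon Mutual: (1 + 0.2792/365)^365 − 1 = 32.193%
Pioneer Financial: (1 + 0.2805/52)^52 − 1 = 32.279%
Sterling Bank: (1 + 0.2856/12)^12 − 1 = 32.612%
Redwood Mutual: (1 + 0.2787/2)^2 − 1 = 29.812%
The lowest effective annual rate is Redwood Mutual at 29.812%.

Redwood Mutual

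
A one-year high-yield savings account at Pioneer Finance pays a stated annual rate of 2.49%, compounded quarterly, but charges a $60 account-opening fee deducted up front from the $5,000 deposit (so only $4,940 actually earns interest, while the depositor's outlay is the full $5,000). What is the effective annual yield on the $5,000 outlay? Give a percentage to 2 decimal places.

1.28%

Value after one year: 4,940 × (1 + 0.0249/4)^4 = 4,940 × 1.025133 = $5,064.16.
Effective yield on the $5,000 outlay: 5,064.16 / 5,000 − 1 = 0.012832 = 1.28%.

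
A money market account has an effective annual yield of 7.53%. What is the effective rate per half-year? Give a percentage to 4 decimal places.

The per-half-year rate i satisfies (1 + i)^2 = 1 + 0.0753.
i = 1.0753^(1/2) − 1 = 0.0369667 = 3.6967%.

3.6967%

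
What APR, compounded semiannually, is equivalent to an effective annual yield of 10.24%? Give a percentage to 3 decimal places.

9.990%

(1 + r/2)^2 − 1 = 0.1024, so 1 + r/2 = 1.1024^(1/2).
r/2 = 0.049952, so r = 0.099905 = 9.990%.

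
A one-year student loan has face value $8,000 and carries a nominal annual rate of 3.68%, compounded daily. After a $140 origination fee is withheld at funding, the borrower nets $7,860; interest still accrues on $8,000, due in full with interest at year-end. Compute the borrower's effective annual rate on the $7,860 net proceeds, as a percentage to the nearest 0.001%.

Amount owed after one year: 8,000 × (1 + 0.0368/365)^365 = 8,000 × 1.037484 = $8,299.87.
Effective rate on net proceeds: 8,299.87 / 7,860 − 1 = 0.055963 = 5.596%.

5.596%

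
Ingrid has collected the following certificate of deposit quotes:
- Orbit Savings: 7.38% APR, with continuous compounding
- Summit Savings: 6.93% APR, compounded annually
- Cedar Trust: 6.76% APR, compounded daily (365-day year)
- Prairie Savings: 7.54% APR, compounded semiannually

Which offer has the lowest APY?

Summit Savings

Orbit Savings: e^0.0738 − 1 = 7.659%
Summit Savings: compounded annually, EAR = 6.930%
Cedar Trust: (1 + 0.0676/365)^365 − 1 = 6.993%
Prairie Savings: (1 + 0.0754/2)^2 − 1 = 7.682%
The lowest effective annual rate is Summit Savings at 6.930%.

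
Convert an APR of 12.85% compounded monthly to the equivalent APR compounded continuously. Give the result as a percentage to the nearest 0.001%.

12.782%

EAR = (1 + 0.1285/12)^12 − 1 = 0.136345.
Equivalent continuous rate: r = ln(1 + 0.136345) = 0.127817 = 12.782%.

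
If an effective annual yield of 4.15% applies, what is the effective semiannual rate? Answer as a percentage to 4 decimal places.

2.0539%

The per-half-year rate i satisfies (1 + i)^2 = 1 + 0.0415.
i = 1.0415^(1/2) − 1 = 0.0205391 = 2.0539%.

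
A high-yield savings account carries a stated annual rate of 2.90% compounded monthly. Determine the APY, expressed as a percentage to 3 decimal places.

EAR = (1 + 0.0290/12)^12 − 1.
= 1.029389 − 1 = 2.939%.

2.939%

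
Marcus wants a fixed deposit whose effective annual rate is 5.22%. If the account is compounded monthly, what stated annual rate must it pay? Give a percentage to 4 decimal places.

(1 + r/12)^12 − 1 = 0.0522, so 1 + r/12 = 1.0522^(1/12).
r/12 = 0.004249, so r = 0.050991 = 5.0991%.

5.0991%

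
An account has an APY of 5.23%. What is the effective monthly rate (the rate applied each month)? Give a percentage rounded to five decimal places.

The per-month rate i satisfies (1 + i)^12 = 1 + 0.0523.
i = 1.0523^(1/12) − 1 = 0.0042572 = 0.42572%.

0.42572%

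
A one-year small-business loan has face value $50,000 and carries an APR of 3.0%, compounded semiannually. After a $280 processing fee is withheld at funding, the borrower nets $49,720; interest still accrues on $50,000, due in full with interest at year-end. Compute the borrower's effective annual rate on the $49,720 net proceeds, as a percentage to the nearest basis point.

Amount owed after one year: 50,000 × (1 + 0.030/2)^2 = 50,000 × 1.030225 = $51,511.25.
Effective rate on net proceeds: 51,511.25 / 49,720 − 1 = 0.036027 = 3.60%.

3.60%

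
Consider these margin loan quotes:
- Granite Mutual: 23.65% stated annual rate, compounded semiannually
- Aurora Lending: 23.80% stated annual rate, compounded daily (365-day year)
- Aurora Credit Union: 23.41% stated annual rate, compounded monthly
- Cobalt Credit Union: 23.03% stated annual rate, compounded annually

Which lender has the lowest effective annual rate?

Granite Mutual: (1 + 0.2365/2)^2 − 1 = 25.048%
Aurora Lending: (1 + 0.2380/365)^365 − 1 = 26.861%
Aurora Credit Union: (1 + 0.2341/12)^12 − 1 = 26.093%
Cobalt Credit Union: compounded annually, EAR = 23.030%
The lowest effective annual rate is Cobalt Credit Union at 23.030%.

Cobalt Credit Union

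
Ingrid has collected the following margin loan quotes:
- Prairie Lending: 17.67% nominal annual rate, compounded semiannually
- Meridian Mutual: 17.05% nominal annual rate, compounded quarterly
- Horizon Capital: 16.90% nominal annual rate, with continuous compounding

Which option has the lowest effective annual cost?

Prairie Lending: (1 + 0.1767/2)^2 − 1 = 18.451%
Meridian Mutual: (1 + 0.1705/4)^4 − 1 = 18.171%
Horizon Capital: e^0.1690 − 1 = 18.412%
The lowest effective annual rate is Meridian Mutual at 18.171%.

Meridian Mutual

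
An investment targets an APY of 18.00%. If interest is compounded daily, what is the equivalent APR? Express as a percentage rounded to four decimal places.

16.5552%

(1 + r/365)^365 − 1 = 0.1800, so 1 + r/365 = 1.1800^(1/365).
r/365 = 0.000454, so r = 0.165552 = 16.5552%.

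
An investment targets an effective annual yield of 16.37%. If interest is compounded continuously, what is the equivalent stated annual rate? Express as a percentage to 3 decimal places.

Continuous: nominal r satisfies e^r − 1 = 0.1637.
r = ln(1 + 0.1637) = ln(1.1637) = 0.151605 = 15.160%.

15.160%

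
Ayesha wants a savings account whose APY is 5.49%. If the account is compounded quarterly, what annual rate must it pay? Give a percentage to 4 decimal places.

(1 + r/4)^4 − 1 = 0.0549, so 1 + r/4 = 1.0549^(1/4).
r/4 = 0.013451, so r = 0.053805 = 5.3805%.

5.3805%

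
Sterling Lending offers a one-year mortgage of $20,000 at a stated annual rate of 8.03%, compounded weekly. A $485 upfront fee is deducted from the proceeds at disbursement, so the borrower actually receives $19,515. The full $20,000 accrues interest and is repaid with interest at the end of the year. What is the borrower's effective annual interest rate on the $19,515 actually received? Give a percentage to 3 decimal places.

11.047%

Amount owed after one year: 20,000 × (1 + 0.0803/52)^52 = 20,000 × 1.083545 = $21,670.90.
Effective rate on net proceeds: 21,670.90 / 19,515 − 1 = 0.110474 = 11.047%.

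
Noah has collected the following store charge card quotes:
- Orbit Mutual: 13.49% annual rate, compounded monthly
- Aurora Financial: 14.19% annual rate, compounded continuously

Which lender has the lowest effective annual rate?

Orbit Mutual: (1 + 0.1349/12)^12 − 1 = 14.356%
Aurora Financial: e^0.1419 − 1 = 15.246%
The lowest effective annual rate is Orbit Mutual at 14.356%.

Orbit Mutual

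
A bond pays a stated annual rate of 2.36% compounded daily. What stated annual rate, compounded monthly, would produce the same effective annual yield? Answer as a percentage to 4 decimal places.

EAR = (1 + 0.0236/365)^365 − 1 = 0.023880.
Solve (1 + r/12)^12 = 1.023880: r/12 = 1.023880^(1/12) − 1 = 0.001969, so r = 0.023622 = 2.3622%.

2.3622%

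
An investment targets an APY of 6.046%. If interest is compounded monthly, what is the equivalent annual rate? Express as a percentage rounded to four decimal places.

(1 + r/12)^12 − 1 = 0.06046, so 1 + r/12 = 1.06046^(1/12).
r/12 = 0.004904, so r = 0.058847 = 5.8847%.

5.8847%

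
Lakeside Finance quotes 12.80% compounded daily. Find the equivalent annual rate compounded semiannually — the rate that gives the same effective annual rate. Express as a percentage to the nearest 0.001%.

EAR = (1 + 0.1280/365)^365 − 1 = 0.136528.
Solve (1 + r/2)^2 = 1.136528: r/2 = 1.136528^(1/2) − 1 = 0.066080, so r = 0.132161 = 13.216%.

13.216%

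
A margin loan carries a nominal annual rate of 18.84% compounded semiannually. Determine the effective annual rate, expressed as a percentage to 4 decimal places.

19.7274%

EAR = (1 + 0.1884/2)^2 − 1.
= 1.197274 − 1 = 19.7274%.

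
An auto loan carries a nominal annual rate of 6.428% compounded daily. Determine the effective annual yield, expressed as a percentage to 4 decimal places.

6.6385%

EAR = (1 + 0.06428/365)^365 − 1.
= 1.066385 − 1 = 6.6385%.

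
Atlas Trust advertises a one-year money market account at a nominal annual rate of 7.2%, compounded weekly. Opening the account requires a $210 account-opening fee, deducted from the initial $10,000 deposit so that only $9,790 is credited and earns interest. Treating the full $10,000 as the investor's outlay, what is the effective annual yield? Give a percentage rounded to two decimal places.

5.20%

Value after one year: 9,790 × (1 + 0.072/52)^52 = 9,790 × 1.074602 = $10,520.35.
Effective yield on the $10,000 outlay: 10,520.35 / 10,000 − 1 = 0.052035 = 5.20%.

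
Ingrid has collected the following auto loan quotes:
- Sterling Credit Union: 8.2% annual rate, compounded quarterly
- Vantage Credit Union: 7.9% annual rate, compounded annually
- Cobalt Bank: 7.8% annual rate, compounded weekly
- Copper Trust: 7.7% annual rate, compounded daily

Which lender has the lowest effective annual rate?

Sterling Credit Union: (1 + 0.082/4)^4 − 1 = 8.456%
Vantage Credit Union: compounded annually, EAR = 7.900%
Cobalt Bank: (1 + 0.078/52)^52 − 1 = 8.106%
Copper Trust: (1 + 0.077/365)^365 − 1 = 8.003%
The lowest effective annual rate is Vantage Credit Union at 7.900%.

Vantage Credit Union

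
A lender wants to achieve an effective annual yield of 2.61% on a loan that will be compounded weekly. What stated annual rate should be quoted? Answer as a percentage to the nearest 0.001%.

(1 + r/52)^52 − 1 = 0.0261, so 1 + r/52 = 1.0261^(1/52).
r/52 = 0.000496, so r = 0.025772 = 2.577%.

2.577%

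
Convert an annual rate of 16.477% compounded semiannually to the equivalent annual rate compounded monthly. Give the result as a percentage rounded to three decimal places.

EAR = (1 + 0.16477/2)^2 − 1 = 0.171557.
Solve (1 + r/12)^12 = 1.171557: r/12 = 1.171557^(1/12) − 1 = 0.013282, so r = 0.159383 = 15.938%.

15.938%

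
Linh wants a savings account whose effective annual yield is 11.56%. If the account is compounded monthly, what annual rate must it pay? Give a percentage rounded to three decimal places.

(1 + r/12)^12 − 1 = 0.1156, so 1 + r/12 = 1.1156^(1/12).
r/12 = 0.009158, so r = 0.109893 = 10.989%.

10.989%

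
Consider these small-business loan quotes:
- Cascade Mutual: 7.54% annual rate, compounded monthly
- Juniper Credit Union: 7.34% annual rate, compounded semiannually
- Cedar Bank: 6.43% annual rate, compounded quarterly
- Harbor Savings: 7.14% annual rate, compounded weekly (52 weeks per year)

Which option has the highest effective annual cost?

Cascade Mutual

Cascade Mutual: (1 + 0.0754/12)^12 − 1 = 7.806%
Juniper Credit Union: (1 + 0.0734/2)^2 − 1 = 7.475%
Cedar Bank: (1 + 0.0643/4)^4 − 1 = 6.587%
Harbor Savings: (1 + 0.0714/52)^52 − 1 = 7.396%
The highest effective annual rate is Cascade Mutual at 7.806%.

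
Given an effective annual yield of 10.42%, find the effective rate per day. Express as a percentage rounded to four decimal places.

The per-day rate i satisfies (1 + i)^365 = 1 + 0.1042.
i = 1.1042^(1/365) − 1 = 0.0002716 = 0.0272%.

0.0272%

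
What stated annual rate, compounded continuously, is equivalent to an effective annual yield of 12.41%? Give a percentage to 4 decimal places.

11.6983%

Continuous: nominal r satisfies e^r − 1 = 0.1241.
r = ln(1 + 0.1241) = ln(1.1241) = 0.116983 = 11.6983%.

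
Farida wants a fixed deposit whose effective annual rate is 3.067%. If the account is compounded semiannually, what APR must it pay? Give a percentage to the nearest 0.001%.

(1 + r/2)^2 − 1 = 0.03067, so 1 + r/2 = 1.03067^(1/2).
r/2 = 0.015219, so r = 0.030438 = 3.044%.

3.044%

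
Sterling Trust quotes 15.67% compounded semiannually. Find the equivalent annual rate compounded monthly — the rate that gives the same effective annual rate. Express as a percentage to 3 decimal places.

EAR = (1 + 0.1567/2)^2 − 1 = 0.162839.
Solve (1 + r/12)^12 = 1.162839: r/12 = 1.162839^(1/12) − 1 = 0.012651, so r = 0.151817 = 15.182%.

15.182%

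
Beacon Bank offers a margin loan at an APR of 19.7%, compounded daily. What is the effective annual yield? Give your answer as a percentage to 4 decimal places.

EAR = (1 + 0.197/365)^365 − 1.
= (1 + 0.000540)^365 − 1 = 1.217679 − 1 = 21.7679%.

21.7679%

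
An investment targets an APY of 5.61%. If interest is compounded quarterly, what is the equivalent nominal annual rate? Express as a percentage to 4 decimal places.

(1 + r/4)^4 − 1 = 0.0561, so 1 + r/4 = 1.0561^(1/4).
r/4 = 0.013739, so r = 0.054957 = 5.4957%.

5.4957%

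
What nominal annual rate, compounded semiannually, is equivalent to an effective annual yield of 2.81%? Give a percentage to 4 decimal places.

(1 + r/2)^2 − 1 = 0.0281, so 1 + r/2 = 1.0281^(1/2).
r/2 = 0.013953, so r = 0.027905 = 2.7905%.

2.7905%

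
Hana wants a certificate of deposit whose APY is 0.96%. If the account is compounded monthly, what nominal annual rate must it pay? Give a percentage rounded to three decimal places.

0.956%

(1 + r/12)^12 − 1 = 0.0096, so 1 + r/12 = 1.0096^(1/12).
r/12 = 0.000797, so r = 0.009558 = 0.956%.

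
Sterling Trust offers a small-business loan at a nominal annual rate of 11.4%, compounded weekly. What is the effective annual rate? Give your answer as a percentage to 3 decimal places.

12.061%

EAR = (1 + 0.114/52)^52 − 1.
= (1 + 0.002192)^52 − 1 = 1.120612 − 1 = 12.061%.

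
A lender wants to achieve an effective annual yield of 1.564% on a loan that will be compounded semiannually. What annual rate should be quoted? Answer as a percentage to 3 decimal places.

1.558%

(1 + r/2)^2 − 1 = 0.01564, so 1 + r/2 = 1.01564^(1/2).
r/2 = 0.007790, so r = 0.015579 = 1.558%.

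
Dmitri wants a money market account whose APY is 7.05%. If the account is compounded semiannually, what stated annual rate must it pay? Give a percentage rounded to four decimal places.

6.9299%

(1 + r/2)^2 − 1 = 0.0705, so 1 + r/2 = 1.0705^(1/2).
r/2 = 0.034650, so r = 0.069299 = 6.9299%.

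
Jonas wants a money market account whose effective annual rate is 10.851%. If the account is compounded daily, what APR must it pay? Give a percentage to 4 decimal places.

10.3031%

(1 + r/365)^365 − 1 = 0.10851, so 1 + r/365 = 1.10851^(1/365).
r/365 = 0.000282, so r = 0.103031 = 10.3031%.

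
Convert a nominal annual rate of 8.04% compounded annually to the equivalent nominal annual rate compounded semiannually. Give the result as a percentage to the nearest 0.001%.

Compounded annually, EAR = nominal = 0.080400.
Solve (1 + r/2)^2 = 1.080400: r/2 = 1.080400^(1/2) − 1 = 0.039423, so r = 0.078846 = 7.885%.

7.885%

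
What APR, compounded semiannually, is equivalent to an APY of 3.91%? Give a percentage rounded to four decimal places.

(1 + r/2)^2 − 1 = 0.0391, so 1 + r/2 = 1.0391^(1/2).
r/2 = 0.019363, so r = 0.038725 = 3.8725%.

3.8725%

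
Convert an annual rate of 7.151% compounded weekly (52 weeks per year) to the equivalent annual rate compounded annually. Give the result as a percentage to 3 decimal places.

7.408%

EAR = (1 + 0.07151/52)^52 − 1 = 0.074076.
Compounded annually, the equivalent nominal rate is the EAR itself: 7.408%.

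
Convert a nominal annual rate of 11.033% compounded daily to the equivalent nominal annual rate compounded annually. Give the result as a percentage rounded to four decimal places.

EAR = (1 + 0.11033/365)^365 − 1 = 0.116628.
Compounded annually, the equivalent nominal rate is the EAR itself: 11.6628%.

11.6628%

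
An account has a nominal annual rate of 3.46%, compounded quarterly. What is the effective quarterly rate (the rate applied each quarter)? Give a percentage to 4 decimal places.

With a nominal annual rate compounded quarterly, the periodic rate is the nominal rate divided by 4.
i = 0.0346 / 4 = 0.0086500 = 0.8650%.

0.8650%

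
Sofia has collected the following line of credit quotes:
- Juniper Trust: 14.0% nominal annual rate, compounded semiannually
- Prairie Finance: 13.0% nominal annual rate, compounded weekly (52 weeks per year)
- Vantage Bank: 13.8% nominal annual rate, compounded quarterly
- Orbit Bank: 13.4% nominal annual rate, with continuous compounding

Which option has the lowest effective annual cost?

Prairie Finance

Juniper Trust: (1 + 0.140/2)^2 − 1 = 14.490%
Prairie Finance: (1 + 0.130/52)^52 − 1 = 13.864%
Vantage Bank: (1 + 0.138/4)^4 − 1 = 14.531%
Orbit Bank: e^0.134 − 1 = 14.339%
The lowest effective annual rate is Prairie Finance at 13.864%.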